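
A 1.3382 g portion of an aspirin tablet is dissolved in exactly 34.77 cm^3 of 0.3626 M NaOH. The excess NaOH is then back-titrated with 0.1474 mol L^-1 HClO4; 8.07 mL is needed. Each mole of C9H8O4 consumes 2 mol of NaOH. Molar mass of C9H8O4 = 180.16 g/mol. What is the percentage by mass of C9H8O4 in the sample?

76.9%

Total n(NaOH) added = 0.3626 x 0.03477 = 0.01261 mol.
n(HClO4) used = 0.1474 x 0.008070 = 0.001190 mol, which equals the excess n(NaOH).
So n(NaOH) consumed by the sample = 0.01261 - 0.001190 = 0.01142 mol.
n(C9H8O4) = 0.01142 / 2 = 0.005709 mol.
mass C9H8O4 = 0.005709 x 180.16 = 1.029 g, so %C9H8O4 = 1.029/1.3382 x 100 = 76.9%.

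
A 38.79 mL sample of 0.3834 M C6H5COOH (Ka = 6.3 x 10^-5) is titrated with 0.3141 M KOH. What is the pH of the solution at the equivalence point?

n(C6H5COOH) = 0.3834 x 0.03879 = 0.01487 mol; V(KOH) at equivalence = 0.01487/0.3141 = 0.04735 L.
At equivalence all the acid is converted to C6H5COO-; total volume = 0.03879 + 0.04735 = 0.08614 L, so [C6H5COO-] = 0.01487/0.08614 = 0.1727 M.
Kb = Kw/Ka = 1.0e-14 / 6.3 x 10^-5 = 1.59e-10.
[OH^-] = sqrt(Kb x [C6H5COO-]) = sqrt(1.59e-10 x 0.1727) = 5.24e-6 M.
pOH = 5.28, so pH = 14.00 - 5.28 = 8.72.

8.72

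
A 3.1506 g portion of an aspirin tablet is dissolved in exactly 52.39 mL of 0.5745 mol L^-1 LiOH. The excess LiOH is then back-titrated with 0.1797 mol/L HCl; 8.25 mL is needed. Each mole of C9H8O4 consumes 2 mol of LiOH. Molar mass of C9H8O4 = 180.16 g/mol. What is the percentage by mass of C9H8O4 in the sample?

Total n(LiOH) added = 0.5745 x 0.05239 = 0.03010 mol.
n(HCl) used = 0.1797 x 0.008250 = 0.001483 mol, which equals the excess n(LiOH).
So n(LiOH) consumed by the sample = 0.03010 - 0.001483 = 0.02862 mol.
n(C9H8O4) = 0.02862 / 2 = 0.01431 mol.
mass C9H8O4 = 0.01431 x 180.16 = 2.578 g, so %C9H8O4 = 2.578/3.1506 x 100 = 81.8%.

81.8%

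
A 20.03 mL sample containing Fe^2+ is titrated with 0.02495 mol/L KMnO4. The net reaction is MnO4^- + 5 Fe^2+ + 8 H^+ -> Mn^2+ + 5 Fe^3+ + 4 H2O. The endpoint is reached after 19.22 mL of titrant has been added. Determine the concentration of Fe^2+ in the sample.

n(KMnO4) = 0.02495 x 0.01922 = 0.0004795 mol.
From the balanced equation, 1 mol KMnO4 reacts with 5 mol Fe^2+, so n(Fe^2+) = 0.0004795 x 5/1 = 0.002398 mol.
[Fe^2+] = 0.002398 / 0.02003 L = 0.120 M.

0.120 M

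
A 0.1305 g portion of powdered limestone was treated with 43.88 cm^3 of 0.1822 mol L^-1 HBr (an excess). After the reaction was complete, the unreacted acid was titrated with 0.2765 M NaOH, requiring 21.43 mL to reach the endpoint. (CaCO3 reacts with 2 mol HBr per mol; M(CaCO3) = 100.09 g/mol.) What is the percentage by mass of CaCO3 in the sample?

Total n(HBr) added = 0.1822 x 0.04388 = 0.007995 mol.
n(NaOH) used = 0.2765 x 0.02143 = 0.005925 mol, which equals the excess n(HBr).
So n(HBr) consumed by the sample = 0.007995 - 0.005925 = 0.002070 mol.
n(CaCO3) = 0.002070 / 2 = 0.001035 mol.
mass CaCO3 = 0.001035 x 100.09 = 0.1036 g, so %CaCO3 = 0.1036/0.1305 x 100 = 79.4%.

79.4%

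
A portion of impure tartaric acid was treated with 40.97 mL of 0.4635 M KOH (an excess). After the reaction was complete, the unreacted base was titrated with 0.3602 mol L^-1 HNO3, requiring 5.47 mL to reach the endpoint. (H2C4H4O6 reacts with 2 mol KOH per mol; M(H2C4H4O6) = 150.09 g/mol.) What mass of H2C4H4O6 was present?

Total n(KOH) added = 0.4635 x 0.04097 = 0.01899 mol.
n(HNO3) used = 0.3602 x 0.005470 = 0.001970 mol, which equals the excess n(KOH).
So n(KOH) consumed by the sample = 0.01899 - 0.001970 = 0.01702 mol.
n(H2C4H4O6) = 0.01702 / 2 = 0.008510 mol.
mass = 0.008510 mol x 150.09 g/mol = 1.28 g.

1.28 g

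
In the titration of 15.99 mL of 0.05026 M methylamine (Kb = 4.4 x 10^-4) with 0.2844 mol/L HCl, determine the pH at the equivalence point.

6.01

n(CH3NH2) = 0.05026 x 0.01599 = 0.0008037 mol; V(HCl) at equivalence = 0.0008037/0.2844 = 0.002826 L.
At equivalence the base is fully converted to CH3NH3+; total volume = 0.01882 L, so [CH3NH3+] = 0.0008037/0.01882 = 0.04271 M.
Ka(CH3NH3+) = Kw/Kb = 1.0e-14 / 4.4 x 10^-4 = 2.27e-11.
[H^+] = sqrt(Ka x [CH3NH3+]) = sqrt(2.27e-11 x 0.04271) = 9.85e-7 M.
pH = -log(9.85e-7) = 6.01.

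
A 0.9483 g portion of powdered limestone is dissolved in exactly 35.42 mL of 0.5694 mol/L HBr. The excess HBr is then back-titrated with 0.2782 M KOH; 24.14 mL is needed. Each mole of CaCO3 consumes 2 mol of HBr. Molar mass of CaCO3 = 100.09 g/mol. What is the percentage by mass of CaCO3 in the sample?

Total n(HBr) added = 0.5694 x 0.03542 = 0.02017 mol.
n(KOH) used = 0.2782 x 0.02414 = 0.006716 mol, which equals the excess n(HBr).
So n(HBr) consumed by the sample = 0.02017 - 0.006716 = 0.01345 mol.
n(CaCO3) = 0.01345 / 2 = 0.006726 mol.
mass CaCO3 = 0.006726 x 100.09 = 0.6732 g, so %CaCO3 = 0.6732/0.9483 x 100 = 71.0%.

71.0%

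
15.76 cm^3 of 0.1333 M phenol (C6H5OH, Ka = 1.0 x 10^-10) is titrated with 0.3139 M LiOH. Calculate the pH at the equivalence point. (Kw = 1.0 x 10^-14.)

n(C6H5OH) = 0.1333 x 0.01576 = 0.002101 mol; V(LiOH) at equivalence = 0.002101/0.3139 = 0.006693 L.
At equivalence all the acid is converted to C6H5O-; total volume = 0.01576 + 0.006693 = 0.02245 L, so [C6H5O-] = 0.002101/0.02245 = 0.09357 M.
Kb = Kw/Ka = 1.0e-14 / 1.0 x 10^-10 = 0.000100.
[OH^-] = sqrt(Kb x [C6H5O-]) = sqrt(0.000100 x 0.09357) = 0.00306 M.
pOH = 2.51, so pH = 14.00 - 2.51 = 11.49.

11.49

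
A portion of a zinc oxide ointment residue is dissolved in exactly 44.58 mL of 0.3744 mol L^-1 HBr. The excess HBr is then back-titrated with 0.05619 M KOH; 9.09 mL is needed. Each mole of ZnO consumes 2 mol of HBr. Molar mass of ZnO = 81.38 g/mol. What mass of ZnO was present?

0.658 g

Total n(HBr) added = 0.3744 x 0.04458 = 0.01669 mol.
n(KOH) used = 0.05619 x 0.009090 = 0.0005108 mol, which equals the excess n(HBr).
So n(HBr) consumed by the sample = 0.01669 - 0.0005108 = 0.01618 mol.
n(ZnO) = 0.01618 / 2 = 0.008090 mol.
mass = 0.008090 mol x 81.38 g/mol = 0.658 g.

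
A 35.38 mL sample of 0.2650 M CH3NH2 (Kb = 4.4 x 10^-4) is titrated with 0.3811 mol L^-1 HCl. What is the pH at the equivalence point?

5.72

n(CH3NH2) = 0.2650 x 0.03538 = 0.009376 mol; V(HCl) at equivalence = 0.009376/0.3811 = 0.02460 L.
At equivalence the base is fully converted to CH3NH3+; total volume = 0.05998 L, so [CH3NH3+] = 0.009376/0.05998 = 0.1563 M.
Ka(CH3NH3+) = Kw/Kb = 1.0e-14 / 4.4 x 10^-4 = 2.27e-11.
[H^+] = sqrt(Ka x [CH3NH3+]) = sqrt(2.27e-11 x 0.1563) = 1.88e-6 M.
pH = -log(1.88e-6) = 5.72.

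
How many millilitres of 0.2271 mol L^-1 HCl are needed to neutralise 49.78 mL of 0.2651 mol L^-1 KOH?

n(KOH) = 0.2651 mol/L x 0.04978 L = 0.01320 mol.
At equivalence n(HCl) = n(KOH) = 0.01320 mol.
V(HCl) = 0.01320 / 0.2271 = 0.05811 L = 58.1 mL.

58.1 mL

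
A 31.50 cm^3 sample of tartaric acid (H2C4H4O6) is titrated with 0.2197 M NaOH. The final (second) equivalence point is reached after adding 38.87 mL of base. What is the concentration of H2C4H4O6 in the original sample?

0.136 M

n(NaOH) = 0.2197 x 0.03887 = 0.008540 mol.
At the final (second) equivalence point, 2 mol OH^- react per mol H2C4H4O6, so n(H2C4H4O6) = 0.008540 / 2 = 0.004270 mol.
[H2C4H4O6] = 0.004270 / 0.03150 L = 0.136 M.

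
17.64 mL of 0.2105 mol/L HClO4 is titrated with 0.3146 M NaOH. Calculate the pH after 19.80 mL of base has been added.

n(acid) = 0.2105 x 0.01764 = 0.003713 mol; n(NaOH) added = 0.3146 x 0.01980 = 0.006229 mol.
Base is in excess by 0.006229 - 0.003713 = 0.002516 mol in a total volume of 0.03744 L.
[OH^-] = 0.002516/0.03744 = 0.06720 M, so pOH = 1.17 and pH = 14.00 - 1.17 = 12.83.

12.83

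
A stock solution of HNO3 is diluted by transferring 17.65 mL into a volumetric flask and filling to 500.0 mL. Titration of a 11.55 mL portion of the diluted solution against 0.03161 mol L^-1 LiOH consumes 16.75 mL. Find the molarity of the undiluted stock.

1.30 M

n(LiOH) = 0.03161 x 0.01675 = 0.0005295 mol.
n(HNO3) in the aliquot = 0.0005295 mol.
[diluted HNO3] = 0.0005295 / 0.01155 = 0.04584 M.
Dilution factor = 500.0/17.65 = 28.33, so [stock] = 0.04584 x 28.33 = 1.30 M.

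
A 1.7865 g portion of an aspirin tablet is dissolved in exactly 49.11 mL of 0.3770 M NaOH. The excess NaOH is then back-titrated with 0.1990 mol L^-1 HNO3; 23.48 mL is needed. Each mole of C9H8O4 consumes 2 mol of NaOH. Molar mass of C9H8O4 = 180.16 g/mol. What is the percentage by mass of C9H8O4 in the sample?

Total n(NaOH) added = 0.3770 x 0.04911 = 0.01851 mol.
n(HNO3) used = 0.1990 x 0.02348 = 0.004673 mol, which equals the excess n(NaOH).
So n(NaOH) consumed by the sample = 0.01851 - 0.004673 = 0.01384 mol.
n(C9H8O4) = 0.01384 / 2 = 0.006921 mol.
mass C9H8O4 = 0.006921 x 180.16 = 1.247 g, so %C9H8O4 = 1.247/1.7865 x 100 = 69.8%.

69.8%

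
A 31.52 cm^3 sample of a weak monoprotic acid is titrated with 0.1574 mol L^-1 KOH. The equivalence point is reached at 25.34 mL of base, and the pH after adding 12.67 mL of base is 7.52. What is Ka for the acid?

12.67 mL is half of the equivalence volume, so this is the half-equivalence point where [HA] = [A^-].
At half-equivalence pH = pKa, so pKa = 7.52.
Ka = 10^(-7.52) = 3.0 x 10^-8.

3.0 x 10^-8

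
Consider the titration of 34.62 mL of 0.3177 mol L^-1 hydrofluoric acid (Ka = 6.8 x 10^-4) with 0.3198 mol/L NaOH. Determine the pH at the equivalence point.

n(HF) = 0.3177 x 0.03462 = 0.01100 mol; V(NaOH) at equivalence = 0.01100/0.3198 = 0.03439 L.
At equivalence all the acid is converted to F-; total volume = 0.03462 + 0.03439 = 0.06901 L, so [F-] = 0.01100/0.06901 = 0.1594 M.
Kb = Kw/Ka = 1.0e-14 / 6.8 x 10^-4 = 1.47e-11.
[OH^-] = sqrt(Kb x [F-]) = sqrt(1.47e-11 x 0.1594) = 1.53e-6 M.
pOH = 5.82, so pH = 14.00 - 5.82 = 8.18.

8.18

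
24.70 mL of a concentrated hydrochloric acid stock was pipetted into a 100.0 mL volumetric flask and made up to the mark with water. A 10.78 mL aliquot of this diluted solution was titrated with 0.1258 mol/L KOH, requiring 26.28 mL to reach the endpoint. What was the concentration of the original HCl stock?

n(KOH) = 0.1258 x 0.02628 = 0.003306 mol.
n(HCl) in the aliquot = 0.003306 mol.
[diluted HCl] = 0.003306 / 0.01078 = 0.3067 M.
Dilution factor = 100.0/24.70 = 4.049, so [stock] = 0.3067 x 4.049 = 1.24 M.

1.24 M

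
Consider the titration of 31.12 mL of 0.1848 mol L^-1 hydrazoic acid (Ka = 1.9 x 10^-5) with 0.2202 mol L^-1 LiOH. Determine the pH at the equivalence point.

n(HN3) = 0.1848 x 0.03112 = 0.005751 mol; V(LiOH) at equivalence = 0.005751/0.2202 = 0.02612 L.
At equivalence all the acid is converted to N3-; total volume = 0.03112 + 0.02612 = 0.05724 L, so [N3-] = 0.005751/0.05724 = 0.1005 M.
Kb = Kw/Ka = 1.0e-14 / 1.9 x 10^-5 = 5.26e-10.
[OH^-] = sqrt(Kb x [N3-]) = sqrt(5.26e-10 x 0.1005) = 7.27e-6 M.
pOH = 5.14, so pH = 14.00 - 5.14 = 8.86.

8.86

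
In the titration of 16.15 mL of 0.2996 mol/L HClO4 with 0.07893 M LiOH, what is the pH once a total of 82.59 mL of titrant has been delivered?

n(acid) = 0.2996 x 0.01615 = 0.004839 mol; n(LiOH) added = 0.07893 x 0.08259 = 0.006519 mol.
Base is in excess by 0.006519 - 0.004839 = 0.001680 mol in a total volume of 0.09874 L.
[OH^-] = 0.001680/0.09874 = 0.01702 M, so pOH = 1.77 and pH = 14.00 - 1.77 = 12.23.

12.23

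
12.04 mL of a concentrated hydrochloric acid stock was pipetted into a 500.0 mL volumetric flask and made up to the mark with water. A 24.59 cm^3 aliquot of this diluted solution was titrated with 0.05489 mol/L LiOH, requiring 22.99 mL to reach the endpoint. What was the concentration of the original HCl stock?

2.13 M

n(LiOH) = 0.05489 x 0.02299 = 0.001262 mol.
n(HCl) in the aliquot = 0.001262 mol.
[diluted HCl] = 0.001262 / 0.02459 = 0.05132 M.
Dilution factor = 500.0/12.04 = 41.53, so [stock] = 0.05132 x 41.53 = 2.13 M.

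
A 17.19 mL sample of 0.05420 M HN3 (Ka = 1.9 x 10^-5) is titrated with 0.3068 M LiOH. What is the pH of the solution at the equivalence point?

n(HN3) = 0.05420 x 0.01719 = 0.0009317 mol; V(LiOH) at equivalence = 0.0009317/0.3068 = 0.003037 L.
At equivalence all the acid is converted to N3-; total volume = 0.01719 + 0.003037 = 0.02023 L, so [N3-] = 0.0009317/0.02023 = 0.04606 M.
Kb = Kw/Ka = 1.0e-14 / 1.9 x 10^-5 = 5.26e-10.
[OH^-] = sqrt(Kb x [N3-]) = sqrt(5.26e-10 x 0.04606) = 4.92e-6 M.
pOH = 5.31, so pH = 14.00 - 5.31 = 8.69.

8.69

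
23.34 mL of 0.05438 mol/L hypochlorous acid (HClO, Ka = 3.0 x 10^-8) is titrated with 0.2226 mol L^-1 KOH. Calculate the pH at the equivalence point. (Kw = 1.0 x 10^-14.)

n(HClO) = 0.05438 x 0.02334 = 0.001269 mol; V(KOH) at equivalence = 0.001269/0.2226 = 0.005702 L.
At equivalence all the acid is converted to ClO-; total volume = 0.02334 + 0.005702 = 0.02904 L, so [ClO-] = 0.001269/0.02904 = 0.04370 M.
Kb = Kw/Ka = 1.0e-14 / 3.0 x 10^-8 = 3.33e-7.
[OH^-] = sqrt(Kb x [ClO-]) = sqrt(3.33e-7 x 0.04370) = 0.000121 M.
pOH = 3.92, so pH = 14.00 - 3.92 = 10.08.

10.08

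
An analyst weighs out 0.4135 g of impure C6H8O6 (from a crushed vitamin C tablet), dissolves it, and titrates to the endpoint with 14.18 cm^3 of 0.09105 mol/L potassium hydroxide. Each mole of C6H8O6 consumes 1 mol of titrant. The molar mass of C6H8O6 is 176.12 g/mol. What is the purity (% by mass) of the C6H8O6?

55.0%

n(KOH) = 0.09105 x 0.01418 = 0.001291 mol.
n(C6H8O6) = 0.001291 / 1 = 0.001291 mol.
mass of C6H8O6 = 0.001291 x 176.12 = 0.2274 g.
% purity = 0.2274 / 0.4135 x 100 = 55.0%.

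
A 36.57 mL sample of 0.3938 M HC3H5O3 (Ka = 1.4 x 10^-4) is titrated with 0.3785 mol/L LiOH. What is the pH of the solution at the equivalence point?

8.57

n(HC3H5O3) = 0.3938 x 0.03657 = 0.01440 mol; V(LiOH) at equivalence = 0.01440/0.3785 = 0.03805 L.
At equivalence all the acid is converted to C3H5O3-; total volume = 0.03657 + 0.03805 = 0.07462 L, so [C3H5O3-] = 0.01440/0.07462 = 0.1930 M.
Kb = Kw/Ka = 1.0e-14 / 1.4 x 10^-4 = 7.14e-11.
[OH^-] = sqrt(Kb x [C3H5O3-]) = sqrt(7.14e-11 x 0.1930) = 3.71e-6 M.
pOH = 5.43, so pH = 14.00 - 5.43 = 8.57.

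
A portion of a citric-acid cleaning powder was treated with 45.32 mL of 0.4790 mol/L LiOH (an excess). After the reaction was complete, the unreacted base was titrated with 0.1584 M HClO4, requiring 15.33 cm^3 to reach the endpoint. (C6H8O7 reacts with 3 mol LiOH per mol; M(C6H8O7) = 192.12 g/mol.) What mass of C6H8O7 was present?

1.23 g

Total n(LiOH) added = 0.4790 x 0.04532 = 0.02171 mol.
n(HClO4) used = 0.1584 x 0.01533 = 0.002428 mol, which equals the excess n(LiOH).
So n(LiOH) consumed by the sample = 0.02171 - 0.002428 = 0.01928 mol.
n(C6H8O7) = 0.01928 / 3 = 0.006427 mol.
mass = 0.006427 mol x 192.12 g/mol = 1.23 g.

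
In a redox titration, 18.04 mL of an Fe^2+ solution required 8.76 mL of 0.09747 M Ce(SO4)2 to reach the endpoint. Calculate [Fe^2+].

n(Ce(SO4)2) = 0.09747 x 0.008760 = 0.0008538 mol.
From the balanced equation, 1 mol Ce(SO4)2 reacts with 1 mol Fe^2+, so n(Fe^2+) = 0.0008538 x 1/1 = 0.0008538 mol.
[Fe^2+] = 0.0008538 / 0.01804 L = 0.0473 M.

0.0473 M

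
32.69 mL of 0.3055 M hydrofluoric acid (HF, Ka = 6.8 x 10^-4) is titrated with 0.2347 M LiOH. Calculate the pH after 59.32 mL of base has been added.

12.63

n(acid) = 0.3055 x 0.03269 = 0.009987 mol; n(LiOH) added = 0.2347 x 0.05932 = 0.01392 mol.
Base is in excess by 0.01392 - 0.009987 = 0.003936 mol in a total volume of 0.09201 L.
[OH^-] = 0.003936/0.09201 = 0.04277 M, so pOH = 1.37 and pH = 14.00 - 1.37 = 12.63.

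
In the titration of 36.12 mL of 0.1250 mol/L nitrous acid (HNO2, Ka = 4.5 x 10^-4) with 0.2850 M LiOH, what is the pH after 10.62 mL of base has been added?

3.66

Initial n(HNO2) = 0.1250 x 0.03612 = 0.004515 mol.
n(LiOH) added = 0.2850 x 0.01062 = 0.003027 mol, converting that many moles of HNO2 to NO2-.
Remaining n(HNO2) = 0.001488 mol; n(NO2-) = 0.003027 mol.
By Henderson-Hasselbalch, pH = pKa + log([A^-]/[HA]) = 3.35 + log(0.003027/0.001488) = 3.35 + (+0.31) = 3.66.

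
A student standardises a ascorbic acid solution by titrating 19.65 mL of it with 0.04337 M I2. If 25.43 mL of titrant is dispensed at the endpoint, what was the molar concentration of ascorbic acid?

n(I2) = 0.04337 x 0.02543 = 0.001103 mol.
From the balanced equation, 1 mol I2 reacts with 1 mol ascorbic acid, so n(ascorbic acid) = 0.001103 x 1/1 = 0.001103 mol.
[ascorbic acid] = 0.001103 / 0.01965 L = 0.0561 M.

0.0561 M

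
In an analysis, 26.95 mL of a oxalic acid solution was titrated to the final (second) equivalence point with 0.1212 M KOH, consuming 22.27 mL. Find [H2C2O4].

n(KOH) = 0.1212 x 0.02227 = 0.002699 mol.
At the final (second) equivalence point, 2 mol OH^- react per mol H2C2O4, so n(H2C2O4) = 0.002699 / 2 = 0.001350 mol.
[H2C2O4] = 0.001350 / 0.02695 L = 0.0501 M.

0.0501 M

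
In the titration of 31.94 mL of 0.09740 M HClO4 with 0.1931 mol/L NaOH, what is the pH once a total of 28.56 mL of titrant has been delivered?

12.60

n(acid) = 0.09740 x 0.03194 = 0.003111 mol; n(NaOH) added = 0.1931 x 0.02856 = 0.005515 mol.
Base is in excess by 0.005515 - 0.003111 = 0.002404 mol in a total volume of 0.06050 L.
[OH^-] = 0.002404/0.06050 = 0.03974 M, so pOH = 1.40 and pH = 14.00 - 1.40 = 12.60.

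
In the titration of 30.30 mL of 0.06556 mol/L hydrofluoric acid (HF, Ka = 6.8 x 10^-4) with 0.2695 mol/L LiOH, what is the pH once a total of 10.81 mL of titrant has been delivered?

12.35

n(acid) = 0.06556 x 0.03030 = 0.001986 mol; n(LiOH) added = 0.2695 x 0.01081 = 0.002913 mol.
Base is in excess by 0.002913 - 0.001986 = 0.0009268 mol in a total volume of 0.04111 L.
[OH^-] = 0.0009268/0.04111 = 0.02255 M, so pOH = 1.65 and pH = 14.00 - 1.65 = 12.35.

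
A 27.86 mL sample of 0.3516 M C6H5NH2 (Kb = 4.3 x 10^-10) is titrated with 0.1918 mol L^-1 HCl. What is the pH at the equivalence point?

n(C6H5NH2) = 0.3516 x 0.02786 = 0.009796 mol; V(HCl) at equivalence = 0.009796/0.1918 = 0.05107 L.
At equivalence the base is fully converted to C6H5NH3+; total volume = 0.07893 L, so [C6H5NH3+] = 0.009796/0.07893 = 0.1241 M.
Ka(C6H5NH3+) = Kw/Kb = 1.0e-14 / 4.3 x 10^-10 = 2.33e-5.
[H^+] = sqrt(Ka x [C6H5NH3+]) = sqrt(2.33e-5 x 0.1241) = 0.00170 M.
pH = -log(0.00170) = 2.77.

2.77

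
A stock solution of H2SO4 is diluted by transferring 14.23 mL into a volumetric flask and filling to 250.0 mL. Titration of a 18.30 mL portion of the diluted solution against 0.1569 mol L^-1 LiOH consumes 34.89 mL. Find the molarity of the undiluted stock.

n(LiOH) = 0.1569 x 0.03489 = 0.005474 mol.
n(H2SO4) in the aliquot = 0.005474 x 1/2 = 0.002737 mol.
[diluted H2SO4] = 0.002737 / 0.01830 = 0.1496 M.
Dilution factor = 250.0/14.23 = 17.57, so [stock] = 0.1496 x 17.57 = 2.63 M.

2.63 M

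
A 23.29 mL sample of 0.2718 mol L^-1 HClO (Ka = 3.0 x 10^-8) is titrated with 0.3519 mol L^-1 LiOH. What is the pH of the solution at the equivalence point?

n(HClO) = 0.2718 x 0.02329 = 0.006330 mol; V(LiOH) at equivalence = 0.006330/0.3519 = 0.01799 L.
At equivalence all the acid is converted to ClO-; total volume = 0.02329 + 0.01799 = 0.04128 L, so [ClO-] = 0.006330/0.04128 = 0.1534 M.
Kb = Kw/Ka = 1.0e-14 / 3.0 x 10^-8 = 3.33e-7.
[OH^-] = sqrt(Kb x [ClO-]) = sqrt(3.33e-7 x 0.1534) = 0.000226 M.
pOH = 3.65, so pH = 14.00 - 3.65 = 10.35.

10.35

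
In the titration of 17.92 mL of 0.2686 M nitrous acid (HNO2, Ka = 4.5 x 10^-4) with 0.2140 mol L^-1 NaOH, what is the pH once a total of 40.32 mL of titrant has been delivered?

12.82

n(acid) = 0.2686 x 0.01792 = 0.004813 mol; n(NaOH) added = 0.2140 x 0.04032 = 0.008628 mol.
Base is in excess by 0.008628 - 0.004813 = 0.003815 mol in a total volume of 0.05824 L.
[OH^-] = 0.003815/0.05824 = 0.06551 M, so pOH = 1.18 and pH = 14.00 - 1.18 = 12.82.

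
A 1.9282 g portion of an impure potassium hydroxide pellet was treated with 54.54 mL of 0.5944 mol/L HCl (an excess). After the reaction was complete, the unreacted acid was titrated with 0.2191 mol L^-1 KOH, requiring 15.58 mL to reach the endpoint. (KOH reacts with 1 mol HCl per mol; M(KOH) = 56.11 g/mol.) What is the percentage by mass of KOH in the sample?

84.4%

Total n(HCl) added = 0.5944 x 0.05454 = 0.03242 mol.
n(KOH) used = 0.2191 x 0.01558 = 0.003414 mol, which equals the excess n(HCl).
So n(HCl) consumed by the sample = 0.03242 - 0.003414 = 0.02900 mol.
n(KOH) = 0.02900 / 1 = 0.02900 mol.
mass KOH = 0.02900 x 56.11 = 1.627 g, so %KOH = 1.627/1.9282 x 100 = 84.4%.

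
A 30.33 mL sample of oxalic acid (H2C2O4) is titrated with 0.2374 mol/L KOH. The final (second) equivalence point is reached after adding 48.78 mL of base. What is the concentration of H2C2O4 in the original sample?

0.191 M

n(KOH) = 0.2374 x 0.04878 = 0.01158 mol.
At the final (second) equivalence point, 2 mol OH^- react per mol H2C2O4, so n(H2C2O4) = 0.01158 / 2 = 0.005790 mol.
[H2C2O4] = 0.005790 / 0.03033 L = 0.191 M.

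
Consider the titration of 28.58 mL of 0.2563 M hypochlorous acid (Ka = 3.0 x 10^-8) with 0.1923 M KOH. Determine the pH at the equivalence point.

n(HClO) = 0.2563 x 0.02858 = 0.007325 mol; V(KOH) at equivalence = 0.007325/0.1923 = 0.03809 L.
At equivalence all the acid is converted to ClO-; total volume = 0.02858 + 0.03809 = 0.06667 L, so [ClO-] = 0.007325/0.06667 = 0.1099 M.
Kb = Kw/Ka = 1.0e-14 / 3.0 x 10^-8 = 3.33e-7.
[OH^-] = sqrt(Kb x [ClO-]) = sqrt(3.33e-7 x 0.1099) = 0.000191 M.
pOH = 3.72, so pH = 14.00 - 3.72 = 10.28.

10.28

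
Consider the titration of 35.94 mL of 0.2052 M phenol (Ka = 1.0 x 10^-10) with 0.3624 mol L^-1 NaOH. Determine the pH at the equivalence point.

11.56

n(C6H5OH) = 0.2052 x 0.03594 = 0.007375 mol; V(NaOH) at equivalence = 0.007375/0.3624 = 0.02035 L.
At equivalence all the acid is converted to C6H5O-; total volume = 0.03594 + 0.02035 = 0.05629 L, so [C6H5O-] = 0.007375/0.05629 = 0.1310 M.
Kb = Kw/Ka = 1.0e-14 / 1.0 x 10^-10 = 0.000100.
[OH^-] = sqrt(Kb x [C6H5O-]) = sqrt(0.000100 x 0.1310) = 0.00362 M.
pOH = 2.44, so pH = 14.00 - 2.44 = 11.56.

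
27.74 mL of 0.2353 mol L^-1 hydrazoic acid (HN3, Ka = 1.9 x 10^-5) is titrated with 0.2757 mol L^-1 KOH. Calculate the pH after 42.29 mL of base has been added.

12.87

n(acid) = 0.2353 x 0.02774 = 0.006527 mol; n(KOH) added = 0.2757 x 0.04229 = 0.01166 mol.
Base is in excess by 0.01166 - 0.006527 = 0.005132 mol in a total volume of 0.07003 L.
[OH^-] = 0.005132/0.07003 = 0.07328 M, so pOH = 1.13 and pH = 14.00 - 1.13 = 12.87.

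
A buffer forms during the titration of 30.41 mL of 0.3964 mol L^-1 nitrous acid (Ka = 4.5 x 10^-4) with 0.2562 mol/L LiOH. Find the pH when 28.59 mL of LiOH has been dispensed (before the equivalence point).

3.54

Initial n(HNO2) = 0.3964 x 0.03041 = 0.01205 mol.
n(LiOH) added = 0.2562 x 0.02859 = 0.007325 mol, converting that many moles of HNO2 to NO2-.
Remaining n(HNO2) = 0.004730 mol; n(NO2-) = 0.007325 mol.
By Henderson-Hasselbalch, pH = pKa + log([A^-]/[HA]) = 3.35 + log(0.007325/0.004730) = 3.35 + (+0.19) = 3.54.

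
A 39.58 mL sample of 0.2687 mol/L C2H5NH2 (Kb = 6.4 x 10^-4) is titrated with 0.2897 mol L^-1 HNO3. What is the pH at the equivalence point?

5.83

n(C2H5NH2) = 0.2687 x 0.03958 = 0.01064 mol; V(HNO3) at equivalence = 0.01064/0.2897 = 0.03671 L.
At equivalence the base is fully converted to C2H5NH3+; total volume = 0.07629 L, so [C2H5NH3+] = 0.01064/0.07629 = 0.1394 M.
Ka(C2H5NH3+) = Kw/Kb = 1.0e-14 / 6.4 x 10^-4 = 1.56e-11.
[H^+] = sqrt(Ka x [C2H5NH3+]) = sqrt(1.56e-11 x 0.1394) = 1.48e-6 M.
pH = -log(1.48e-6) = 5.83.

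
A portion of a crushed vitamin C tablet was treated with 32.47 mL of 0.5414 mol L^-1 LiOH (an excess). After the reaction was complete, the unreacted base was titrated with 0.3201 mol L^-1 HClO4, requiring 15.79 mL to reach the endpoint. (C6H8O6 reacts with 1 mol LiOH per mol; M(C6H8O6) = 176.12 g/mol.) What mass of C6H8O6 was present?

Total n(LiOH) added = 0.5414 x 0.03247 = 0.01758 mol.
n(HClO4) used = 0.3201 x 0.01579 = 0.005054 mol, which equals the excess n(LiOH).
So n(LiOH) consumed by the sample = 0.01758 - 0.005054 = 0.01252 mol.
n(C6H8O6) = 0.01252 / 1 = 0.01252 mol.
mass = 0.01252 mol x 176.12 g/mol = 2.21 g.

2.21 g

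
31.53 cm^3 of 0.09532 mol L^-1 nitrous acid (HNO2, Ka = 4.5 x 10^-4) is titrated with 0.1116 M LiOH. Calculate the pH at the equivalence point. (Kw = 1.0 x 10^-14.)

8.03

n(HNO2) = 0.09532 x 0.03153 = 0.003005 mol; V(LiOH) at equivalence = 0.003005/0.1116 = 0.02693 L.
At equivalence all the acid is converted to NO2-; total volume = 0.03153 + 0.02693 = 0.05846 L, so [NO2-] = 0.003005/0.05846 = 0.05141 M.
Kb = Kw/Ka = 1.0e-14 / 4.5 x 10^-4 = 2.22e-11.
[OH^-] = sqrt(Kb x [NO2-]) = sqrt(2.22e-11 x 0.05141) = 1.07e-6 M.
pOH = 5.97, so pH = 14.00 - 5.97 = 8.03.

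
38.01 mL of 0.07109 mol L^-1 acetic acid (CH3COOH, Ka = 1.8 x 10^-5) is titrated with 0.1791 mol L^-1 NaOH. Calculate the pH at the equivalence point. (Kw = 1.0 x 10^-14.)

8.73

n(CH3COOH) = 0.07109 x 0.03801 = 0.002702 mol; V(NaOH) at equivalence = 0.002702/0.1791 = 0.01509 L.
At equivalence all the acid is converted to CH3COO-; total volume = 0.03801 + 0.01509 = 0.05310 L, so [CH3COO-] = 0.002702/0.05310 = 0.05089 M.
Kb = Kw/Ka = 1.0e-14 / 1.8 x 10^-5 = 5.56e-10.
[OH^-] = sqrt(Kb x [CH3COO-]) = sqrt(5.56e-10 x 0.05089) = 5.32e-6 M.
pOH = 5.27, so pH = 14.00 - 5.27 = 8.73.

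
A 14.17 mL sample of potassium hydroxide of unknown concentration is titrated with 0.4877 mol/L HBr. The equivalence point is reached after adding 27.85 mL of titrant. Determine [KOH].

0.959 M

n(HBr) delivered = 0.4877 x 0.02785 = 0.01358 mol.
For a 1:1 reaction, n(KOH) = 0.01358 mol.
[KOH] = 0.01358 mol / 0.01417 L = 0.959 M.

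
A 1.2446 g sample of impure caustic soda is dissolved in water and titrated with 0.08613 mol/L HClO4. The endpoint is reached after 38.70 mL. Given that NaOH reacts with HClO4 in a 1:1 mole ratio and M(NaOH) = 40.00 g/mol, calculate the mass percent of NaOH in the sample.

10.7%

n(HClO4) = 0.08613 x 0.03870 = 0.003333 mol.
n(NaOH) = 0.003333 / 1 = 0.003333 mol.
mass of NaOH = 0.003333 x 40.00 = 0.1333 g.
% purity = 0.1333 / 1.2446 x 100 = 10.7%.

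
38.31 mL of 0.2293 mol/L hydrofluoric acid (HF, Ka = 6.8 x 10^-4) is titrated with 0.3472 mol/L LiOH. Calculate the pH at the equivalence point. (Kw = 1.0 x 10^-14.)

n(HF) = 0.2293 x 0.03831 = 0.008784 mol; V(LiOH) at equivalence = 0.008784/0.3472 = 0.02530 L.
At equivalence all the acid is converted to F-; total volume = 0.03831 + 0.02530 = 0.06361 L, so [F-] = 0.008784/0.06361 = 0.1381 M.
Kb = Kw/Ka = 1.0e-14 / 6.8 x 10^-4 = 1.47e-11.
[OH^-] = sqrt(Kb x [F-]) = sqrt(1.47e-11 x 0.1381) = 1.43e-6 M.
pOH = 5.85, so pH = 14.00 - 5.85 = 8.15.

8.15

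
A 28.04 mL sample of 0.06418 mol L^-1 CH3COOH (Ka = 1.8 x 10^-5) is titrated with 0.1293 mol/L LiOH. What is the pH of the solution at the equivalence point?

n(CH3COOH) = 0.06418 x 0.02804 = 0.001800 mol; V(LiOH) at equivalence = 0.001800/0.1293 = 0.01392 L.
At equivalence all the acid is converted to CH3COO-; total volume = 0.02804 + 0.01392 = 0.04196 L, so [CH3COO-] = 0.001800/0.04196 = 0.04289 M.
Kb = Kw/Ka = 1.0e-14 / 1.8 x 10^-5 = 5.56e-10.
[OH^-] = sqrt(Kb x [CH3COO-]) = sqrt(5.56e-10 x 0.04289) = 4.88e-6 M.
pOH = 5.31, so pH = 14.00 - 5.31 = 8.69.

8.69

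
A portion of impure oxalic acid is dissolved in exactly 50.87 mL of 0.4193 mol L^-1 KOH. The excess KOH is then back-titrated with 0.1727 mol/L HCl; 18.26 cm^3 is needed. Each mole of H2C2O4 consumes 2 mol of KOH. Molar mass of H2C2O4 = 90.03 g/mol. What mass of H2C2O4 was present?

0.818 g

Total n(KOH) added = 0.4193 x 0.05087 = 0.02133 mol.
n(HCl) used = 0.1727 x 0.01826 = 0.003154 mol, which equals the excess n(KOH).
So n(KOH) consumed by the sample = 0.02133 - 0.003154 = 0.01818 mol.
n(H2C2O4) = 0.01818 / 2 = 0.009088 mol.
mass = 0.009088 mol x 90.03 g/mol = 0.818 g.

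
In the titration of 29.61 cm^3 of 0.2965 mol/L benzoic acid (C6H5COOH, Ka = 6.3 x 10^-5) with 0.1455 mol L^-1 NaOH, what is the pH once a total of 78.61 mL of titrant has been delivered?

12.39

n(acid) = 0.2965 x 0.02961 = 0.008779 mol; n(NaOH) added = 0.1455 x 0.07861 = 0.01144 mol.
Base is in excess by 0.01144 - 0.008779 = 0.002658 mol in a total volume of 0.1082 L.
[OH^-] = 0.002658/0.1082 = 0.02456 M, so pOH = 1.61 and pH = 14.00 - 1.61 = 12.39.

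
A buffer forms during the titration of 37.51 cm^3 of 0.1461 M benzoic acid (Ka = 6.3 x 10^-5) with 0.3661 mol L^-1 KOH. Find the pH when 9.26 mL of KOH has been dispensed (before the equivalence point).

4.41

Initial n(C6H5COOH) = 0.1461 x 0.03751 = 0.005480 mol.
n(KOH) added = 0.3661 x 0.009260 = 0.003390 mol, converting that many moles of C6H5COOH to C6H5COO-.
Remaining n(C6H5COOH) = 0.002090 mol; n(C6H5COO-) = 0.003390 mol.
By Henderson-Hasselbalch, pH = pKa + log([A^-]/[HA]) = 4.20 + log(0.003390/0.002090) = 4.20 + (+0.21) = 4.41.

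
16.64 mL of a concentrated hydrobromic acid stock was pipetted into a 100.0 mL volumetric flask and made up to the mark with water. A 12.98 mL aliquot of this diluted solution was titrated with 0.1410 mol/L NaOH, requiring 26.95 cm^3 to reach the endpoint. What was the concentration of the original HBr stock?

n(NaOH) = 0.1410 x 0.02695 = 0.003800 mol.
n(HBr) in the aliquot = 0.003800 mol.
[diluted HBr] = 0.003800 / 0.01298 = 0.2928 M.
Dilution factor = 100.0/16.64 = 6.010, so [stock] = 0.2928 x 6.010 = 1.76 M.

1.76 M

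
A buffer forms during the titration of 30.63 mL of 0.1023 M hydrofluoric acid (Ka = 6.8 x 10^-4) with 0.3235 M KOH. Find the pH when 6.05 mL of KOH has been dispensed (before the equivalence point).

3.39

Initial n(HF) = 0.1023 x 0.03063 = 0.003133 mol.
n(KOH) added = 0.3235 x 0.006050 = 0.001957 mol, converting that many moles of HF to F-.
Remaining n(HF) = 0.001176 mol; n(F-) = 0.001957 mol.
By Henderson-Hasselbalch, pH = pKa + log([A^-]/[HA]) = 3.17 + log(0.001957/0.001176) = 3.17 + (+0.22) = 3.39.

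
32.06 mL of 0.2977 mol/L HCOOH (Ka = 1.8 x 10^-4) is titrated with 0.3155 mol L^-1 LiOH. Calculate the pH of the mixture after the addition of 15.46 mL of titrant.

3.76

Initial n(HCOOH) = 0.2977 x 0.03206 = 0.009544 mol.
n(LiOH) added = 0.3155 x 0.01546 = 0.004878 mol, converting that many moles of HCOOH to HCOO-.
Remaining n(HCOOH) = 0.004667 mol; n(HCOO-) = 0.004878 mol.
By Henderson-Hasselbalch, pH = pKa + log([A^-]/[HA]) = 3.74 + log(0.004878/0.004667) = 3.74 + (+0.02) = 3.76.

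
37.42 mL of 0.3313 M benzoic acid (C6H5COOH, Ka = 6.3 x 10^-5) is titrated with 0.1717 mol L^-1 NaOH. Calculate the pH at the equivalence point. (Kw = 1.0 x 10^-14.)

n(C6H5COOH) = 0.3313 x 0.03742 = 0.01240 mol; V(NaOH) at equivalence = 0.01240/0.1717 = 0.07220 L.
At equivalence all the acid is converted to C6H5COO-; total volume = 0.03742 + 0.07220 = 0.1096 L, so [C6H5COO-] = 0.01240/0.1096 = 0.1131 M.
Kb = Kw/Ka = 1.0e-14 / 6.3 x 10^-5 = 1.59e-10.
[OH^-] = sqrt(Kb x [C6H5COO-]) = sqrt(1.59e-10 x 0.1131) = 4.24e-6 M.
pOH = 5.37, so pH = 14.00 - 5.37 = 8.63.

8.63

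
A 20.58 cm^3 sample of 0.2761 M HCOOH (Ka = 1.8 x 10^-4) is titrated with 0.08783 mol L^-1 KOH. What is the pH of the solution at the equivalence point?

8.28

n(HCOOH) = 0.2761 x 0.02058 = 0.005682 mol; V(KOH) at equivalence = 0.005682/0.08783 = 0.06469 L.
At equivalence all the acid is converted to HCOO-; total volume = 0.02058 + 0.06469 = 0.08527 L, so [HCOO-] = 0.005682/0.08527 = 0.06663 M.
Kb = Kw/Ka = 1.0e-14 / 1.8 x 10^-4 = 5.56e-11.
[OH^-] = sqrt(Kb x [HCOO-]) = sqrt(5.56e-11 x 0.06663) = 1.92e-6 M.
pOH = 5.72, so pH = 14.00 - 5.72 = 8.28.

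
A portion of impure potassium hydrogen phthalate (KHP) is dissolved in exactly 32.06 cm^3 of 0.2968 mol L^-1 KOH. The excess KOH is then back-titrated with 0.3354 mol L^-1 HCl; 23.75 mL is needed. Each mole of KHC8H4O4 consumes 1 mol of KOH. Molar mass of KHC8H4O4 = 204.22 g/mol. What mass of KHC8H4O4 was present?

0.316 g

Total n(KOH) added = 0.2968 x 0.03206 = 0.009515 mol.
n(HCl) used = 0.3354 x 0.02375 = 0.007966 mol, which equals the excess n(KOH).
So n(KOH) consumed by the sample = 0.009515 - 0.007966 = 0.001550 mol.
n(KHC8H4O4) = 0.001550 / 1 = 0.001550 mol.
mass = 0.001550 mol x 204.22 g/mol = 0.316 g.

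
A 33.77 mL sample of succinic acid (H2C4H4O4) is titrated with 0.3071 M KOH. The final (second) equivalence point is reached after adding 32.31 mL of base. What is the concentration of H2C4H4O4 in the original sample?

n(KOH) = 0.3071 x 0.03231 = 0.009922 mol.
At the final (second) equivalence point, 2 mol OH^- react per mol H2C4H4O4, so n(H2C4H4O4) = 0.009922 / 2 = 0.004961 mol.
[H2C4H4O4] = 0.004961 / 0.03377 L = 0.147 M.

0.147 M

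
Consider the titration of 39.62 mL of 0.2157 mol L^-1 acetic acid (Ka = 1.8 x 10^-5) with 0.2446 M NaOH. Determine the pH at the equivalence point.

n(CH3COOH) = 0.2157 x 0.03962 = 0.008546 mol; V(NaOH) at equivalence = 0.008546/0.2446 = 0.03494 L.
At equivalence all the acid is converted to CH3COO-; total volume = 0.03962 + 0.03494 = 0.07456 L, so [CH3COO-] = 0.008546/0.07456 = 0.1146 M.
Kb = Kw/Ka = 1.0e-14 / 1.8 x 10^-5 = 5.56e-10.
[OH^-] = sqrt(Kb x [CH3COO-]) = sqrt(5.56e-10 x 0.1146) = 7.98e-6 M.
pOH = 5.10, so pH = 14.00 - 5.10 = 8.90.

8.90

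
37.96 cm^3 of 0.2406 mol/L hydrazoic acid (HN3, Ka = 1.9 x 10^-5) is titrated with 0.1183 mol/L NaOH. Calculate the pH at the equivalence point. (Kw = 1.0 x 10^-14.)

8.81

n(HN3) = 0.2406 x 0.03796 = 0.009133 mol; V(NaOH) at equivalence = 0.009133/0.1183 = 0.07720 L.
At equivalence all the acid is converted to N3-; total volume = 0.03796 + 0.07720 = 0.1152 L, so [N3-] = 0.009133/0.1152 = 0.07931 M.
Kb = Kw/Ka = 1.0e-14 / 1.9 x 10^-5 = 5.26e-10.
[OH^-] = sqrt(Kb x [N3-]) = sqrt(5.26e-10 x 0.07931) = 6.46e-6 M.
pOH = 5.19, so pH = 14.00 - 5.19 = 8.81.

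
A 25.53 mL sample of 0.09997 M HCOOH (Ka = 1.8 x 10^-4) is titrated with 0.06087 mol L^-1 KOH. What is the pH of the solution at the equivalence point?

n(HCOOH) = 0.09997 x 0.02553 = 0.002552 mol; V(KOH) at equivalence = 0.002552/0.06087 = 0.04193 L.
At equivalence all the acid is converted to HCOO-; total volume = 0.02553 + 0.04193 = 0.06746 L, so [HCOO-] = 0.002552/0.06746 = 0.03783 M.
Kb = Kw/Ka = 1.0e-14 / 1.8 x 10^-4 = 5.56e-11.
[OH^-] = sqrt(Kb x [HCOO-]) = sqrt(5.56e-11 x 0.03783) = 1.45e-6 M.
pOH = 5.84, so pH = 14.00 - 5.84 = 8.16.

8.16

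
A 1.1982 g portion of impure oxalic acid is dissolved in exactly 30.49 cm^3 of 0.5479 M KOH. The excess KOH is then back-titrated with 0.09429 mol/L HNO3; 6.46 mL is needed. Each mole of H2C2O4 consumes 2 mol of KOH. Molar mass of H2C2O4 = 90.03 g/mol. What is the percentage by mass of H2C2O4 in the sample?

60.5%

Total n(KOH) added = 0.5479 x 0.03049 = 0.01671 mol.
n(HNO3) used = 0.09429 x 0.006460 = 0.0006091 mol, which equals the excess n(KOH).
So n(KOH) consumed by the sample = 0.01671 - 0.0006091 = 0.01610 mol.
n(H2C2O4) = 0.01610 / 2 = 0.008048 mol.
mass H2C2O4 = 0.008048 x 90.03 = 0.7246 g, so %H2C2O4 = 0.7246/1.1982 x 100 = 60.5%.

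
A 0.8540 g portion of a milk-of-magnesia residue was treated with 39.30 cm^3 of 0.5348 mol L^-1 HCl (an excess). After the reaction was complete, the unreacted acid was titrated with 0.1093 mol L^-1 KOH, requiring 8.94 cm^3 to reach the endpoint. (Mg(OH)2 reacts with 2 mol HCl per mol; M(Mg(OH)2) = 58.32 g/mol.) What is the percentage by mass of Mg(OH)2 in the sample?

Total n(HCl) added = 0.5348 x 0.03930 = 0.02102 mol.
n(KOH) used = 0.1093 x 0.008940 = 0.0009771 mol, which equals the excess n(HCl).
So n(HCl) consumed by the sample = 0.02102 - 0.0009771 = 0.02004 mol.
n(Mg(OH)2) = 0.02004 / 2 = 0.01002 mol.
mass Mg(OH)2 = 0.01002 x 58.32 = 0.5844 g, so %Mg(OH)2 = 0.5844/0.8540 x 100 = 68.4%.

68.4%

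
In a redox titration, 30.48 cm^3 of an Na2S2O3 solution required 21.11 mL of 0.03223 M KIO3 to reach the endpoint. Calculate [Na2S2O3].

0.134 M

n(KIO3) = 0.03223 x 0.02111 = 0.0006804 mol.
From the balanced equation, 1 mol KIO3 reacts with 6 mol Na2S2O3, so n(Na2S2O3) = 0.0006804 x 6/1 = 0.004082 mol.
[Na2S2O3] = 0.004082 / 0.03048 L = 0.134 M.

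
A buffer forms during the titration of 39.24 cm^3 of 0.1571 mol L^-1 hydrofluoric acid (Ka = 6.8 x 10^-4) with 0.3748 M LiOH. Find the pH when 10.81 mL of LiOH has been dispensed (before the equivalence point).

Initial n(HF) = 0.1571 x 0.03924 = 0.006165 mol.
n(LiOH) added = 0.3748 x 0.01081 = 0.004052 mol, converting that many moles of HF to F-.
Remaining n(HF) = 0.002113 mol; n(F-) = 0.004052 mol.
By Henderson-Hasselbalch, pH = pKa + log([A^-]/[HA]) = 3.17 + log(0.004052/0.002113) = 3.17 + (+0.28) = 3.45.

3.45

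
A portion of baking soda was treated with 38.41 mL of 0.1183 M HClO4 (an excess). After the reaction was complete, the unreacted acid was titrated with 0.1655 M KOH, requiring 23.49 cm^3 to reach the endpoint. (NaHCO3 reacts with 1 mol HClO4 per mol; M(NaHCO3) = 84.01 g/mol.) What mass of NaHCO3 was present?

Total n(HClO4) added = 0.1183 x 0.03841 = 0.004544 mol.
n(KOH) used = 0.1655 x 0.02349 = 0.003888 mol, which equals the excess n(HClO4).
So n(HClO4) consumed by the sample = 0.004544 - 0.003888 = 0.0006563 mol.
n(NaHCO3) = 0.0006563 / 1 = 0.0006563 mol.
mass = 0.0006563 mol x 84.01 g/mol = 0.0551 g.

0.0551 g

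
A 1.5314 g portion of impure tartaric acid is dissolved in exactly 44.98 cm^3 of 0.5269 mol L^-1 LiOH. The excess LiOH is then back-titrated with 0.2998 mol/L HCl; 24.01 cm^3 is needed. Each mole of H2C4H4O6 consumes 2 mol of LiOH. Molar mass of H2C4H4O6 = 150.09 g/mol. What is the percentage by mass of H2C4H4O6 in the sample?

Total n(LiOH) added = 0.5269 x 0.04498 = 0.02370 mol.
n(HCl) used = 0.2998 x 0.02401 = 0.007198 mol, which equals the excess n(LiOH).
So n(LiOH) consumed by the sample = 0.02370 - 0.007198 = 0.01650 mol.
n(H2C4H4O6) = 0.01650 / 2 = 0.008251 mol.
mass H2C4H4O6 = 0.008251 x 150.09 = 1.238 g, so %H2C4H4O6 = 1.238/1.5314 x 100 = 80.9%.

80.9%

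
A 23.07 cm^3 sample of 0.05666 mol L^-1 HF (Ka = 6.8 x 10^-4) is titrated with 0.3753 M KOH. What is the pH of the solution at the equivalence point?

7.93

n(HF) = 0.05666 x 0.02307 = 0.001307 mol; V(KOH) at equivalence = 0.001307/0.3753 = 0.003483 L.
At equivalence all the acid is converted to F-; total volume = 0.02307 + 0.003483 = 0.02655 L, so [F-] = 0.001307/0.02655 = 0.04923 M.
Kb = Kw/Ka = 1.0e-14 / 6.8 x 10^-4 = 1.47e-11.
[OH^-] = sqrt(Kb x [F-]) = sqrt(1.47e-11 x 0.04923) = 8.51e-7 M.
pOH = 6.07, so pH = 14.00 - 6.07 = 7.93.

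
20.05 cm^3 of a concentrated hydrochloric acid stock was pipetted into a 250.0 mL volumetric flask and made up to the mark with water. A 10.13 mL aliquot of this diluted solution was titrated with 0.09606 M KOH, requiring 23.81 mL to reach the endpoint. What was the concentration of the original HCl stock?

2.82 M

n(KOH) = 0.09606 x 0.02381 = 0.002287 mol.
n(HCl) in the aliquot = 0.002287 mol.
[diluted HCl] = 0.002287 / 0.01013 = 0.2258 M.
Dilution factor = 250.0/20.05 = 12.47, so [stock] = 0.2258 x 12.47 = 2.82 M.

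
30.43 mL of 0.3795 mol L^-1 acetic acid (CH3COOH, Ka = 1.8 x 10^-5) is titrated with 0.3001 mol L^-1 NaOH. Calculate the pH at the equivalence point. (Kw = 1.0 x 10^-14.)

8.98

n(CH3COOH) = 0.3795 x 0.03043 = 0.01155 mol; V(NaOH) at equivalence = 0.01155/0.3001 = 0.03848 L.
At equivalence all the acid is converted to CH3COO-; total volume = 0.03043 + 0.03848 = 0.06891 L, so [CH3COO-] = 0.01155/0.06891 = 0.1676 M.
Kb = Kw/Ka = 1.0e-14 / 1.8 x 10^-5 = 5.56e-10.
[OH^-] = sqrt(Kb x [CH3COO-]) = sqrt(5.56e-10 x 0.1676) = 9.65e-6 M.
pOH = 5.02, so pH = 14.00 - 5.02 = 8.98.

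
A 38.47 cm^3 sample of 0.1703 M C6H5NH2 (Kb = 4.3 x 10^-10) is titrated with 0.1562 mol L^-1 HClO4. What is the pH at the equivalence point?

2.86

n(C6H5NH2) = 0.1703 x 0.03847 = 0.006551 mol; V(HClO4) at equivalence = 0.006551/0.1562 = 0.04194 L.
At equivalence the base is fully converted to C6H5NH3+; total volume = 0.08041 L, so [C6H5NH3+] = 0.006551/0.08041 = 0.08147 M.
Ka(C6H5NH3+) = Kw/Kb = 1.0e-14 / 4.3 x 10^-10 = 2.33e-5.
[H^+] = sqrt(Ka x [C6H5NH3+]) = sqrt(2.33e-5 x 0.08147) = 0.00138 M.
pH = -log(0.00138) = 2.86.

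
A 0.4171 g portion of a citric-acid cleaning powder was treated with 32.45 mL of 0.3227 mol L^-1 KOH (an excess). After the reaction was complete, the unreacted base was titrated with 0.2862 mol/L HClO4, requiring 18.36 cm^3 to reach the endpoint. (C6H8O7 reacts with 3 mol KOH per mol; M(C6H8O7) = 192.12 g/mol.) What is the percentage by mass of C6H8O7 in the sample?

80.1%

Total n(KOH) added = 0.3227 x 0.03245 = 0.01047 mol.
n(HClO4) used = 0.2862 x 0.01836 = 0.005255 mol, which equals the excess n(KOH).
So n(KOH) consumed by the sample = 0.01047 - 0.005255 = 0.005217 mol.
n(C6H8O7) = 0.005217 / 3 = 0.001739 mol.
mass C6H8O7 = 0.001739 x 192.12 = 0.3341 g, so %C6H8O7 = 0.3341/0.4171 x 100 = 80.1%.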